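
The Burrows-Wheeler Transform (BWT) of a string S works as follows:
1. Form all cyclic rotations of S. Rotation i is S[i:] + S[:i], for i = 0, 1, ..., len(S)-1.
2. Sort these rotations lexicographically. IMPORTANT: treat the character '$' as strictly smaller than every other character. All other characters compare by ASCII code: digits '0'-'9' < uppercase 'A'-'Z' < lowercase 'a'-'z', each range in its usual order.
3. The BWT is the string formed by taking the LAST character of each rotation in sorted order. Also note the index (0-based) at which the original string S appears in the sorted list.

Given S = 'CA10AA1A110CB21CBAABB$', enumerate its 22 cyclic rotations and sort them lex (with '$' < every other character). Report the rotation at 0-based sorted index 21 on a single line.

All 22 rotations (rotation i = S[i:]+S[:i]):
  rot[0] = CA10AA1A110CB21CBAABB$
  rot[1] = A10AA1A110CB21CBAABB$C
  rot[2] = 10AA1A110CB21CBAABB$CA
  rot[3] = 0AA1A110CB21CBAABB$CA1
  rot[4] = AA1A110CB21CBAABB$CA10
  rot[5] = A1A110CB21CBAABB$CA10A
  rot[6] = 1A110CB21CBAABB$CA10AA
  rot[7] = A110CB21CBAABB$CA10AA1
  rot[8] = 110CB21CBAABB$CA10AA1A
  rot[9] = 10CB21CBAABB$CA10AA1A1
  rot[10] = 0CB21CBAABB$CA10AA1A11
  rot[11] = CB21CBAABB$CA10AA1A110
  rot[12] = B21CBAABB$CA10AA1A110C
  rot[13] = 21CBAABB$CA10AA1A110CB
  rot[14] = 1CBAABB$CA10AA1A110CB2
  rot[15] = CBAABB$CA10AA1A110CB21
  rot[16] = BAABB$CA10AA1A110CB21C
  rot[17] = AABB$CA10AA1A110CB21CB
  rot[18] = ABB$CA10AA1A110CB21CBA
  rot[19] = BB$CA10AA1A110CB21CBAA
  rot[20] = B$CA10AA1A110CB21CBAAB
  rot[21] = $CA10AA1A110CB21CBAABB
Sorted (with $ < everything):
  sorted[0] = $CA10AA1A110CB21CBAABB
  sorted[1] = 0AA1A110CB21CBAABB$CA1
  sorted[2] = 0CB21CBAABB$CA10AA1A11
  sorted[3] = 10AA1A110CB21CBAABB$CA
  sorted[4] = 10CB21CBAABB$CA10AA1A1
  sorted[5] = 110CB21CBAABB$CA10AA1A
  sorted[6] = 1A110CB21CBAABB$CA10AA
  sorted[7] = 1CBAABB$CA10AA1A110CB2
  sorted[8] = 21CBAABB$CA10AA1A110CB
  sorted[9] = A10AA1A110CB21CBAABB$C
  sorted[10] = A110CB21CBAABB$CA10AA1
  sorted[11] = A1A110CB21CBAABB$CA10A
  sorted[12] = AA1A110CB21CBAABB$CA10
  sorted[13] = AABB$CA10AA1A110CB21CB
  sorted[14] = ABB$CA10AA1A110CB21CBA
  sorted[15] = B$CA10AA1A110CB21CBAAB
  sorted[16] = B21CBAABB$CA10AA1A110C
  sorted[17] = BAABB$CA10AA1A110CB21C
  sorted[18] = BB$CA10AA1A110CB21CBAA
  sorted[19] = CA10AA1A110CB21CBAABB$
  sorted[20] = CB21CBAABB$CA10AA1A110
  sorted[21] = CBAABB$CA10AA1A110CB21
sorted[21] = CBAABB$CA10AA1A110CB21

Answer: CBAABB$CA10AA1A110CB21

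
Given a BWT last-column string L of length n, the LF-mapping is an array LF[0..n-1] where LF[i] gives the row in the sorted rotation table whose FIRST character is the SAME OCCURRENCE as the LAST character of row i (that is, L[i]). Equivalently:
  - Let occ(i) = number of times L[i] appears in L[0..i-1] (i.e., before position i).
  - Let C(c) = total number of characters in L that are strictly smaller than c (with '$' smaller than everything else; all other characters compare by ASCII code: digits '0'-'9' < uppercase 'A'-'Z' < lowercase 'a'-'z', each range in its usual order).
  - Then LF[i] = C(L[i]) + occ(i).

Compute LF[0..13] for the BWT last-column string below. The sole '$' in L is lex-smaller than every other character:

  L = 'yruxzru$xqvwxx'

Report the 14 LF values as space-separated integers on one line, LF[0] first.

Char counts: '$':1, 'q':1, 'r':2, 'u':2, 'v':1, 'w':1, 'x':4, 'y':1, 'z':1
C (first-col start): C('$')=0, C('q')=1, C('r')=2, C('u')=4, C('v')=6, C('w')=7, C('x')=8, C('y')=12, C('z')=13
L[0]='y': occ=0, LF[0]=C('y')+0=12+0=12
L[1]='r': occ=0, LF[1]=C('r')+0=2+0=2
L[2]='u': occ=0, LF[2]=C('u')+0=4+0=4
L[3]='x': occ=0, LF[3]=C('x')+0=8+0=8
L[4]='z': occ=0, LF[4]=C('z')+0=13+0=13
L[5]='r': occ=1, LF[5]=C('r')+1=2+1=3
L[6]='u': occ=1, LF[6]=C('u')+1=4+1=5
L[7]='$': occ=0, LF[7]=C('$')+0=0+0=0
L[8]='x': occ=1, LF[8]=C('x')+1=8+1=9
L[9]='q': occ=0, LF[9]=C('q')+0=1+0=1
L[10]='v': occ=0, LF[10]=C('v')+0=6+0=6
L[11]='w': occ=0, LF[11]=C('w')+0=7+0=7
L[12]='x': occ=2, LF[12]=C('x')+2=8+2=10
L[13]='x': occ=3, LF[13]=C('x')+3=8+3=11

Answer: 12 2 4 8 13 3 5 0 9 1 6 7 10 11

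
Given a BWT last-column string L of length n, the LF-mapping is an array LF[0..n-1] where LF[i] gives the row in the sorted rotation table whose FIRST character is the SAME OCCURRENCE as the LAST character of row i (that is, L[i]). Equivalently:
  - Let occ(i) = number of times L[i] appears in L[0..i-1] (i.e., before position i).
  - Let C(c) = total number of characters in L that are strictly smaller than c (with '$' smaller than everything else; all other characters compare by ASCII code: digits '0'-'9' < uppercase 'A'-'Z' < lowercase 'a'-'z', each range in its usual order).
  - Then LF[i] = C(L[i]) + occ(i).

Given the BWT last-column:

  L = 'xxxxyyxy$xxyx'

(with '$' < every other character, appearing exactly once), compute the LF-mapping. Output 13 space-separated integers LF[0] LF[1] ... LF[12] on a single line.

Char counts: '$':1, 'x':8, 'y':4
C (first-col start): C('$')=0, C('x')=1, C('y')=9
L[0]='x': occ=0, LF[0]=C('x')+0=1+0=1
L[1]='x': occ=1, LF[1]=C('x')+1=1+1=2
L[2]='x': occ=2, LF[2]=C('x')+2=1+2=3
L[3]='x': occ=3, LF[3]=C('x')+3=1+3=4
L[4]='y': occ=0, LF[4]=C('y')+0=9+0=9
L[5]='y': occ=1, LF[5]=C('y')+1=9+1=10
L[6]='x': occ=4, LF[6]=C('x')+4=1+4=5
L[7]='y': occ=2, LF[7]=C('y')+2=9+2=11
L[8]='$': occ=0, LF[8]=C('$')+0=0+0=0
L[9]='x': occ=5, LF[9]=C('x')+5=1+5=6
L[10]='x': occ=6, LF[10]=C('x')+6=1+6=7
L[11]='y': occ=3, LF[11]=C('y')+3=9+3=12
L[12]='x': occ=7, LF[12]=C('x')+7=1+7=8

Answer: 1 2 3 4 9 10 5 11 0 6 7 12 8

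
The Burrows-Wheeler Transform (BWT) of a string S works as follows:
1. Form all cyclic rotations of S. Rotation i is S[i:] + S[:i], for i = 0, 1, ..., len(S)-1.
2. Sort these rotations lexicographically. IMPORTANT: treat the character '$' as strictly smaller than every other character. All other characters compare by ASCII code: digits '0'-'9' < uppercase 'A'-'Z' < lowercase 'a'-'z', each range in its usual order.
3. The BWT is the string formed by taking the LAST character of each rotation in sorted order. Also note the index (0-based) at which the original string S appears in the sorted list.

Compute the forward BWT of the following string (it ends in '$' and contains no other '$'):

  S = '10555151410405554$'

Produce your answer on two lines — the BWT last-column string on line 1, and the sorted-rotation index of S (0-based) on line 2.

Answer: 41144$555011555500
5

Derivation:
All 18 rotations (rotation i = S[i:]+S[:i]):
  rot[0] = 10555151410405554$
  rot[1] = 0555151410405554$1
  rot[2] = 555151410405554$10
  rot[3] = 55151410405554$105
  rot[4] = 5151410405554$1055
  rot[5] = 151410405554$10555
  rot[6] = 51410405554$105551
  rot[7] = 1410405554$1055515
  rot[8] = 410405554$10555151
  rot[9] = 10405554$105551514
  rot[10] = 0405554$1055515141
  rot[11] = 405554$10555151410
  rot[12] = 05554$105551514104
  rot[13] = 5554$1055515141040
  rot[14] = 554$10555151410405
  rot[15] = 54$105551514104055
  rot[16] = 4$1055515141040555
  rot[17] = $10555151410405554
Sorted (with $ < everything):
  sorted[0] = $10555151410405554  (last char: '4')
  sorted[1] = 0405554$1055515141  (last char: '1')
  sorted[2] = 0555151410405554$1  (last char: '1')
  sorted[3] = 05554$105551514104  (last char: '4')
  sorted[4] = 10405554$105551514  (last char: '4')
  sorted[5] = 10555151410405554$  (last char: '$')
  sorted[6] = 1410405554$1055515  (last char: '5')
  sorted[7] = 151410405554$10555  (last char: '5')
  sorted[8] = 4$1055515141040555  (last char: '5')
  sorted[9] = 405554$10555151410  (last char: '0')
  sorted[10] = 410405554$10555151  (last char: '1')
  sorted[11] = 51410405554$105551  (last char: '1')
  sorted[12] = 5151410405554$1055  (last char: '5')
  sorted[13] = 54$105551514104055  (last char: '5')
  sorted[14] = 55151410405554$105  (last char: '5')
  sorted[15] = 554$10555151410405  (last char: '5')
  sorted[16] = 555151410405554$10  (last char: '0')
  sorted[17] = 5554$1055515141040  (last char: '0')
Last column: 41144$555011555500
Original string S is at sorted index 5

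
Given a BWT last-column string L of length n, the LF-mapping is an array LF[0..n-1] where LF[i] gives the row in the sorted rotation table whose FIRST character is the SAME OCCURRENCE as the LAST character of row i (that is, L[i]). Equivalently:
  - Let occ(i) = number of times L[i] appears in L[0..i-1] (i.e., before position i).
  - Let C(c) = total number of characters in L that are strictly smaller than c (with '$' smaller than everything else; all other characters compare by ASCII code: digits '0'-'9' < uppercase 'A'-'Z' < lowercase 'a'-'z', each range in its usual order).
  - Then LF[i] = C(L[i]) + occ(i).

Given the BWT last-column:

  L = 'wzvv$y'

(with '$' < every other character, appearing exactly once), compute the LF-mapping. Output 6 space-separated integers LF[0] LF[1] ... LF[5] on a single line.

Answer: 3 5 1 2 0 4

Derivation:
Char counts: '$':1, 'v':2, 'w':1, 'y':1, 'z':1
C (first-col start): C('$')=0, C('v')=1, C('w')=3, C('y')=4, C('z')=5
L[0]='w': occ=0, LF[0]=C('w')+0=3+0=3
L[1]='z': occ=0, LF[1]=C('z')+0=5+0=5
L[2]='v': occ=0, LF[2]=C('v')+0=1+0=1
L[3]='v': occ=1, LF[3]=C('v')+1=1+1=2
L[4]='$': occ=0, LF[4]=C('$')+0=0+0=0
L[5]='y': occ=0, LF[5]=C('y')+0=4+0=4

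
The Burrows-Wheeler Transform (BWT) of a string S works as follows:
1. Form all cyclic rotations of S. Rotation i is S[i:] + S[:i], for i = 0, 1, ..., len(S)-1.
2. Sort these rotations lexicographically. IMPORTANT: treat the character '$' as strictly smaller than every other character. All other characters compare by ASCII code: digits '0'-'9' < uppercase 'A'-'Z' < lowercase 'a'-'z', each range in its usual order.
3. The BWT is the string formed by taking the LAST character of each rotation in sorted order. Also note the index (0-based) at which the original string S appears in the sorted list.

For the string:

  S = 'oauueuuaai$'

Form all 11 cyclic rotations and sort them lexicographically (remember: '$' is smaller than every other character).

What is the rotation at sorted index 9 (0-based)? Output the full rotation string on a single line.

Answer: uuaai$oauue

Derivation:
All 11 rotations (rotation i = S[i:]+S[:i]):
  rot[0] = oauueuuaai$
  rot[1] = auueuuaai$o
  rot[2] = uueuuaai$oa
  rot[3] = ueuuaai$oau
  rot[4] = euuaai$oauu
  rot[5] = uuaai$oauue
  rot[6] = uaai$oauueu
  rot[7] = aai$oauueuu
  rot[8] = ai$oauueuua
  rot[9] = i$oauueuuaa
  rot[10] = $oauueuuaai
Sorted (with $ < everything):
  sorted[0] = $oauueuuaai
  sorted[1] = aai$oauueuu
  sorted[2] = ai$oauueuua
  sorted[3] = auueuuaai$o
  sorted[4] = euuaai$oauu
  sorted[5] = i$oauueuuaa
  sorted[6] = oauueuuaai$
  sorted[7] = uaai$oauueu
  sorted[8] = ueuuaai$oau
  sorted[9] = uuaai$oauue
  sorted[10] = uueuuaai$oa
sorted[9] = uuaai$oauue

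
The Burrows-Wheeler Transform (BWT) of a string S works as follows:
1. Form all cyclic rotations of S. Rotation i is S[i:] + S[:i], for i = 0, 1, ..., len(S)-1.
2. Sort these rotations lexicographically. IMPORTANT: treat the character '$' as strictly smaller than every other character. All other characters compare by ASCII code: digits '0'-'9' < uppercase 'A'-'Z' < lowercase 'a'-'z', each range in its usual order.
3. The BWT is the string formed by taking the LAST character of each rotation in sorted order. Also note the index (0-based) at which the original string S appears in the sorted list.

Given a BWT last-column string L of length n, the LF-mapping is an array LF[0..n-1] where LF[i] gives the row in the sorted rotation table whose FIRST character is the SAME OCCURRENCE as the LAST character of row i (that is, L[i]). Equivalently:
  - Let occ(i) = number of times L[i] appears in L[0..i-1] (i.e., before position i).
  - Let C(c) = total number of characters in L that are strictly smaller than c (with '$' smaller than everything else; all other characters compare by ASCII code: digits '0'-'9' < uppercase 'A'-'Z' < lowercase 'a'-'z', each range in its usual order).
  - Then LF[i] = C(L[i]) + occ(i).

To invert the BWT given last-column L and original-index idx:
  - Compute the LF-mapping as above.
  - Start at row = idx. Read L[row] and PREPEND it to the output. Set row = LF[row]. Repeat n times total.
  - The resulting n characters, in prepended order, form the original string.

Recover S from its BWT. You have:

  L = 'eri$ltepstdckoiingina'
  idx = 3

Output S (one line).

LF mapping: 4 17 7 0 12 19 5 16 18 20 3 2 11 15 8 9 13 6 10 14 1
Walk LF starting at row 3, prepending L[row]:
  step 1: row=3, L[3]='$', prepend. Next row=LF[3]=0
  step 2: row=0, L[0]='e', prepend. Next row=LF[0]=4
  step 3: row=4, L[4]='l', prepend. Next row=LF[4]=12
  step 4: row=12, L[12]='k', prepend. Next row=LF[12]=11
  step 5: row=11, L[11]='c', prepend. Next row=LF[11]=2
  step 6: row=2, L[2]='i', prepend. Next row=LF[2]=7
  step 7: row=7, L[7]='p', prepend. Next row=LF[7]=16
  step 8: row=16, L[16]='n', prepend. Next row=LF[16]=13
  step 9: row=13, L[13]='o', prepend. Next row=LF[13]=15
  step 10: row=15, L[15]='i', prepend. Next row=LF[15]=9
  step 11: row=9, L[9]='t', prepend. Next row=LF[9]=20
  step 12: row=20, L[20]='a', prepend. Next row=LF[20]=1
  step 13: row=1, L[1]='r', prepend. Next row=LF[1]=17
  step 14: row=17, L[17]='g', prepend. Next row=LF[17]=6
  step 15: row=6, L[6]='e', prepend. Next row=LF[6]=5
  step 16: row=5, L[5]='t', prepend. Next row=LF[5]=19
  step 17: row=19, L[19]='n', prepend. Next row=LF[19]=14
  step 18: row=14, L[14]='i', prepend. Next row=LF[14]=8
  step 19: row=8, L[8]='s', prepend. Next row=LF[8]=18
  step 20: row=18, L[18]='i', prepend. Next row=LF[18]=10
  step 21: row=10, L[10]='d', prepend. Next row=LF[10]=3
Reversed output: disintegrationpickle$

Answer: disintegrationpickle$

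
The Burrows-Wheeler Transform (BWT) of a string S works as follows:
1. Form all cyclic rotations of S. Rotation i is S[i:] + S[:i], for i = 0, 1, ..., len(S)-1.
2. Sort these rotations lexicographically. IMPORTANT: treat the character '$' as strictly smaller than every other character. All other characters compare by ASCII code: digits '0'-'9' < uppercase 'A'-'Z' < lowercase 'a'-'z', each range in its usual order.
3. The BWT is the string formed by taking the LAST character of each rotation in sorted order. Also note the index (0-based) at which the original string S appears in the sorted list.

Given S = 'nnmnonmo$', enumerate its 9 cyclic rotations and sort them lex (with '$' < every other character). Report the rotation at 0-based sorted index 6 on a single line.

Answer: nonmo$nnm

Derivation:
All 9 rotations (rotation i = S[i:]+S[:i]):
  rot[0] = nnmnonmo$
  rot[1] = nmnonmo$n
  rot[2] = mnonmo$nn
  rot[3] = nonmo$nnm
  rot[4] = onmo$nnmn
  rot[5] = nmo$nnmno
  rot[6] = mo$nnmnon
  rot[7] = o$nnmnonm
  rot[8] = $nnmnonmo
Sorted (with $ < everything):
  sorted[0] = $nnmnonmo
  sorted[1] = mnonmo$nn
  sorted[2] = mo$nnmnon
  sorted[3] = nmnonmo$n
  sorted[4] = nmo$nnmno
  sorted[5] = nnmnonmo$
  sorted[6] = nonmo$nnm
  sorted[7] = o$nnmnonm
  sorted[8] = onmo$nnmn
sorted[6] = nonmo$nnm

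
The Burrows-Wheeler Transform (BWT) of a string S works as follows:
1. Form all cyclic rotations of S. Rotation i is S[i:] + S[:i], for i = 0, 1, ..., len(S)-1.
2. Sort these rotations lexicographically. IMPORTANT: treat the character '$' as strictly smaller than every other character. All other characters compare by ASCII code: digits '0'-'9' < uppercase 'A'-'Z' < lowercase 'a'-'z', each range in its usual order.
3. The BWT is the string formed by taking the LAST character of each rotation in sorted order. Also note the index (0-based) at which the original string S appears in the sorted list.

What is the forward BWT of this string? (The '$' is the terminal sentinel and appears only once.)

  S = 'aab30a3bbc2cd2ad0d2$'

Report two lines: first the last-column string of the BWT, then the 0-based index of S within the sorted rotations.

Answer: 23dddcba0$a2a3bb2a0c
9

Derivation:
All 20 rotations (rotation i = S[i:]+S[:i]):
  rot[0] = aab30a3bbc2cd2ad0d2$
  rot[1] = ab30a3bbc2cd2ad0d2$a
  rot[2] = b30a3bbc2cd2ad0d2$aa
  rot[3] = 30a3bbc2cd2ad0d2$aab
  rot[4] = 0a3bbc2cd2ad0d2$aab3
  rot[5] = a3bbc2cd2ad0d2$aab30
  rot[6] = 3bbc2cd2ad0d2$aab30a
  rot[7] = bbc2cd2ad0d2$aab30a3
  rot[8] = bc2cd2ad0d2$aab30a3b
  rot[9] = c2cd2ad0d2$aab30a3bb
  rot[10] = 2cd2ad0d2$aab30a3bbc
  rot[11] = cd2ad0d2$aab30a3bbc2
  rot[12] = d2ad0d2$aab30a3bbc2c
  rot[13] = 2ad0d2$aab30a3bbc2cd
  rot[14] = ad0d2$aab30a3bbc2cd2
  rot[15] = d0d2$aab30a3bbc2cd2a
  rot[16] = 0d2$aab30a3bbc2cd2ad
  rot[17] = d2$aab30a3bbc2cd2ad0
  rot[18] = 2$aab30a3bbc2cd2ad0d
  rot[19] = $aab30a3bbc2cd2ad0d2
Sorted (with $ < everything):
  sorted[0] = $aab30a3bbc2cd2ad0d2  (last char: '2')
  sorted[1] = 0a3bbc2cd2ad0d2$aab3  (last char: '3')
  sorted[2] = 0d2$aab30a3bbc2cd2ad  (last char: 'd')
  sorted[3] = 2$aab30a3bbc2cd2ad0d  (last char: 'd')
  sorted[4] = 2ad0d2$aab30a3bbc2cd  (last char: 'd')
  sorted[5] = 2cd2ad0d2$aab30a3bbc  (last char: 'c')
  sorted[6] = 30a3bbc2cd2ad0d2$aab  (last char: 'b')
  sorted[7] = 3bbc2cd2ad0d2$aab30a  (last char: 'a')
  sorted[8] = a3bbc2cd2ad0d2$aab30  (last char: '0')
  sorted[9] = aab30a3bbc2cd2ad0d2$  (last char: '$')
  sorted[10] = ab30a3bbc2cd2ad0d2$a  (last char: 'a')
  sorted[11] = ad0d2$aab30a3bbc2cd2  (last char: '2')
  sorted[12] = b30a3bbc2cd2ad0d2$aa  (last char: 'a')
  sorted[13] = bbc2cd2ad0d2$aab30a3  (last char: '3')
  sorted[14] = bc2cd2ad0d2$aab30a3b  (last char: 'b')
  sorted[15] = c2cd2ad0d2$aab30a3bb  (last char: 'b')
  sorted[16] = cd2ad0d2$aab30a3bbc2  (last char: '2')
  sorted[17] = d0d2$aab30a3bbc2cd2a  (last char: 'a')
  sorted[18] = d2$aab30a3bbc2cd2ad0  (last char: '0')
  sorted[19] = d2ad0d2$aab30a3bbc2c  (last char: 'c')
Last column: 23dddcba0$a2a3bb2a0c
Original string S is at sorted index 9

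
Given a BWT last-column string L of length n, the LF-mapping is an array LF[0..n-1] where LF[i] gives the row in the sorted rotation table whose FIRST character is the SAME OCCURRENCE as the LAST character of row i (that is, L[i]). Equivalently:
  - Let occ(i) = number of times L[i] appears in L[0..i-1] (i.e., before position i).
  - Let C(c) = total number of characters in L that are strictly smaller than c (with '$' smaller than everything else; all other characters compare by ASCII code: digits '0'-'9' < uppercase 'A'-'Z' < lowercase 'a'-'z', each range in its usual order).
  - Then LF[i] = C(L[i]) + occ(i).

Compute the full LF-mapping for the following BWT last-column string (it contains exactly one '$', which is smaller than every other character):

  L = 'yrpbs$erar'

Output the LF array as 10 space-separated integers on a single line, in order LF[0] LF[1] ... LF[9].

Answer: 9 5 4 2 8 0 3 6 1 7

Derivation:
Char counts: '$':1, 'a':1, 'b':1, 'e':1, 'p':1, 'r':3, 's':1, 'y':1
C (first-col start): C('$')=0, C('a')=1, C('b')=2, C('e')=3, C('p')=4, C('r')=5, C('s')=8, C('y')=9
L[0]='y': occ=0, LF[0]=C('y')+0=9+0=9
L[1]='r': occ=0, LF[1]=C('r')+0=5+0=5
L[2]='p': occ=0, LF[2]=C('p')+0=4+0=4
L[3]='b': occ=0, LF[3]=C('b')+0=2+0=2
L[4]='s': occ=0, LF[4]=C('s')+0=8+0=8
L[5]='$': occ=0, LF[5]=C('$')+0=0+0=0
L[6]='e': occ=0, LF[6]=C('e')+0=3+0=3
L[7]='r': occ=1, LF[7]=C('r')+1=5+1=6
L[8]='a': occ=0, LF[8]=C('a')+0=1+0=1
L[9]='r': occ=2, LF[9]=C('r')+2=5+2=7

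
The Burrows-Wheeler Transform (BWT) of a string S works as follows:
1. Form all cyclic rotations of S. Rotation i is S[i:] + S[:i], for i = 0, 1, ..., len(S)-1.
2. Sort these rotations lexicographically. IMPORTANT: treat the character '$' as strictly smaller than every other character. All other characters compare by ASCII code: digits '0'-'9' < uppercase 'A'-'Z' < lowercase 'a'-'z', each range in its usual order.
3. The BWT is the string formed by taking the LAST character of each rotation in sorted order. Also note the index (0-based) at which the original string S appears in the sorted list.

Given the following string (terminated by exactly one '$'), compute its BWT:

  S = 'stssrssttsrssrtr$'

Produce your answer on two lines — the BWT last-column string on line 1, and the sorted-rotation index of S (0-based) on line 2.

All 17 rotations (rotation i = S[i:]+S[:i]):
  rot[0] = stssrssttsrssrtr$
  rot[1] = tssrssttsrssrtr$s
  rot[2] = ssrssttsrssrtr$st
  rot[3] = srssttsrssrtr$sts
  rot[4] = rssttsrssrtr$stss
  rot[5] = ssttsrssrtr$stssr
  rot[6] = sttsrssrtr$stssrs
  rot[7] = ttsrssrtr$stssrss
  rot[8] = tsrssrtr$stssrsst
  rot[9] = srssrtr$stssrsstt
  rot[10] = rssrtr$stssrsstts
  rot[11] = ssrtr$stssrssttsr
  rot[12] = srtr$stssrssttsrs
  rot[13] = rtr$stssrssttsrss
  rot[14] = tr$stssrssttsrssr
  rot[15] = r$stssrssttsrssrt
  rot[16] = $stssrssttsrssrtr
Sorted (with $ < everything):
  sorted[0] = $stssrssttsrssrtr  (last char: 'r')
  sorted[1] = r$stssrssttsrssrt  (last char: 't')
  sorted[2] = rssrtr$stssrsstts  (last char: 's')
  sorted[3] = rssttsrssrtr$stss  (last char: 's')
  sorted[4] = rtr$stssrssttsrss  (last char: 's')
  sorted[5] = srssrtr$stssrsstt  (last char: 't')
  sorted[6] = srssttsrssrtr$sts  (last char: 's')
  sorted[7] = srtr$stssrssttsrs  (last char: 's')
  sorted[8] = ssrssttsrssrtr$st  (last char: 't')
  sorted[9] = ssrtr$stssrssttsr  (last char: 'r')
  sorted[10] = ssttsrssrtr$stssr  (last char: 'r')
  sorted[11] = stssrssttsrssrtr$  (last char: '$')
  sorted[12] = sttsrssrtr$stssrs  (last char: 's')
  sorted[13] = tr$stssrssttsrssr  (last char: 'r')
  sorted[14] = tsrssrtr$stssrsst  (last char: 't')
  sorted[15] = tssrssttsrssrtr$s  (last char: 's')
  sorted[16] = ttsrssrtr$stssrss  (last char: 's')
Last column: rtssstsstrr$srtss
Original string S is at sorted index 11

Answer: rtssstsstrr$srtss
11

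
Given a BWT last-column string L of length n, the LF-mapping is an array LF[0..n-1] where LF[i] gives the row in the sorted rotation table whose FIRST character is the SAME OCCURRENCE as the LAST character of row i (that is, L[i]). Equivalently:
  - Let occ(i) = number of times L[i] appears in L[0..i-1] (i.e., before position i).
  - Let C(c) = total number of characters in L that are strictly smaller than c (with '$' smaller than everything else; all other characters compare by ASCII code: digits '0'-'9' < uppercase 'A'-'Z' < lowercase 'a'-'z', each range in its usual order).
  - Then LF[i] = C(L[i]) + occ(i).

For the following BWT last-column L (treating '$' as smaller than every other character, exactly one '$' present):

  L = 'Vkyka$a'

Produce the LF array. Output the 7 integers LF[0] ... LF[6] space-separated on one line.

Char counts: '$':1, 'V':1, 'a':2, 'k':2, 'y':1
C (first-col start): C('$')=0, C('V')=1, C('a')=2, C('k')=4, C('y')=6
L[0]='V': occ=0, LF[0]=C('V')+0=1+0=1
L[1]='k': occ=0, LF[1]=C('k')+0=4+0=4
L[2]='y': occ=0, LF[2]=C('y')+0=6+0=6
L[3]='k': occ=1, LF[3]=C('k')+1=4+1=5
L[4]='a': occ=0, LF[4]=C('a')+0=2+0=2
L[5]='$': occ=0, LF[5]=C('$')+0=0+0=0
L[6]='a': occ=1, LF[6]=C('a')+1=2+1=3

Answer: 1 4 6 5 2 0 3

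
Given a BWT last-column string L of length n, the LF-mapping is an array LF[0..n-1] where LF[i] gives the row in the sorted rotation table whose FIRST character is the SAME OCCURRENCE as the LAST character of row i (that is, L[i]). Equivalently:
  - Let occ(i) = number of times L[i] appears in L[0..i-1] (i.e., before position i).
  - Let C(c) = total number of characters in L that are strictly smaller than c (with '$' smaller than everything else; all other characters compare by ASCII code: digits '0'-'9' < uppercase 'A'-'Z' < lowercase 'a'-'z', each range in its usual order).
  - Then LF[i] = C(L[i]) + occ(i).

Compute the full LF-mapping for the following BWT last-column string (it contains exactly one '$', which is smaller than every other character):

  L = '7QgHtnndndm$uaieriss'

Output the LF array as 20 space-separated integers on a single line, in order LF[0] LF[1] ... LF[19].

Char counts: '$':1, '7':1, 'H':1, 'Q':1, 'a':1, 'd':2, 'e':1, 'g':1, 'i':2, 'm':1, 'n':3, 'r':1, 's':2, 't':1, 'u':1
C (first-col start): C('$')=0, C('7')=1, C('H')=2, C('Q')=3, C('a')=4, C('d')=5, C('e')=7, C('g')=8, C('i')=9, C('m')=11, C('n')=12, C('r')=15, C('s')=16, C('t')=18, C('u')=19
L[0]='7': occ=0, LF[0]=C('7')+0=1+0=1
L[1]='Q': occ=0, LF[1]=C('Q')+0=3+0=3
L[2]='g': occ=0, LF[2]=C('g')+0=8+0=8
L[3]='H': occ=0, LF[3]=C('H')+0=2+0=2
L[4]='t': occ=0, LF[4]=C('t')+0=18+0=18
L[5]='n': occ=0, LF[5]=C('n')+0=12+0=12
L[6]='n': occ=1, LF[6]=C('n')+1=12+1=13
L[7]='d': occ=0, LF[7]=C('d')+0=5+0=5
L[8]='n': occ=2, LF[8]=C('n')+2=12+2=14
L[9]='d': occ=1, LF[9]=C('d')+1=5+1=6
L[10]='m': occ=0, LF[10]=C('m')+0=11+0=11
L[11]='$': occ=0, LF[11]=C('$')+0=0+0=0
L[12]='u': occ=0, LF[12]=C('u')+0=19+0=19
L[13]='a': occ=0, LF[13]=C('a')+0=4+0=4
L[14]='i': occ=0, LF[14]=C('i')+0=9+0=9
L[15]='e': occ=0, LF[15]=C('e')+0=7+0=7
L[16]='r': occ=0, LF[16]=C('r')+0=15+0=15
L[17]='i': occ=1, LF[17]=C('i')+1=9+1=10
L[18]='s': occ=0, LF[18]=C('s')+0=16+0=16
L[19]='s': occ=1, LF[19]=C('s')+1=16+1=17

Answer: 1 3 8 2 18 12 13 5 14 6 11 0 19 4 9 7 15 10 16 17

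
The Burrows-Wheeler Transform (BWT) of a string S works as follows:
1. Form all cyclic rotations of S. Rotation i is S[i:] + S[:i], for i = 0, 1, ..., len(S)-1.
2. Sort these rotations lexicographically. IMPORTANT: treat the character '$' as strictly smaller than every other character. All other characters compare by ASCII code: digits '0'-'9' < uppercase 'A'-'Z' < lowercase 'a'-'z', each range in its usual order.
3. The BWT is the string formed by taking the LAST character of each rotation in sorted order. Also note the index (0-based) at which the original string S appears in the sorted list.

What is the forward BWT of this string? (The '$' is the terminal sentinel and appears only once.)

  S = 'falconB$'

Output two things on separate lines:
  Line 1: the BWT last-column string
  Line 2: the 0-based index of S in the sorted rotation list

All 8 rotations (rotation i = S[i:]+S[:i]):
  rot[0] = falconB$
  rot[1] = alconB$f
  rot[2] = lconB$fa
  rot[3] = conB$fal
  rot[4] = onB$falc
  rot[5] = nB$falco
  rot[6] = B$falcon
  rot[7] = $falconB
Sorted (with $ < everything):
  sorted[0] = $falconB  (last char: 'B')
  sorted[1] = B$falcon  (last char: 'n')
  sorted[2] = alconB$f  (last char: 'f')
  sorted[3] = conB$fal  (last char: 'l')
  sorted[4] = falconB$  (last char: '$')
  sorted[5] = lconB$fa  (last char: 'a')
  sorted[6] = nB$falco  (last char: 'o')
  sorted[7] = onB$falc  (last char: 'c')
Last column: Bnfl$aoc
Original string S is at sorted index 4

Answer: Bnfl$aoc
4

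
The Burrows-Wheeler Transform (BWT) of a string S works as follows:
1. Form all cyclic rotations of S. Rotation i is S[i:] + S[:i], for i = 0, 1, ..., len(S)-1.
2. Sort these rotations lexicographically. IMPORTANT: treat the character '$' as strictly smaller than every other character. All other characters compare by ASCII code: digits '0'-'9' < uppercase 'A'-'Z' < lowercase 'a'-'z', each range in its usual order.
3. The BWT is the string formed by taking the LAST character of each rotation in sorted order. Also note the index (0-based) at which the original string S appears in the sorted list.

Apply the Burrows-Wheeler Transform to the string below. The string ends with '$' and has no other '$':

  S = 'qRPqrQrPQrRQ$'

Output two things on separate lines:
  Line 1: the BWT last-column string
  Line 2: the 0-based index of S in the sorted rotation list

Answer: QrRRrPqr$PQqQ
8

Derivation:
All 13 rotations (rotation i = S[i:]+S[:i]):
  rot[0] = qRPqrQrPQrRQ$
  rot[1] = RPqrQrPQrRQ$q
  rot[2] = PqrQrPQrRQ$qR
  rot[3] = qrQrPQrRQ$qRP
  rot[4] = rQrPQrRQ$qRPq
  rot[5] = QrPQrRQ$qRPqr
  rot[6] = rPQrRQ$qRPqrQ
  rot[7] = PQrRQ$qRPqrQr
  rot[8] = QrRQ$qRPqrQrP
  rot[9] = rRQ$qRPqrQrPQ
  rot[10] = RQ$qRPqrQrPQr
  rot[11] = Q$qRPqrQrPQrR
  rot[12] = $qRPqrQrPQrRQ
Sorted (with $ < everything):
  sorted[0] = $qRPqrQrPQrRQ  (last char: 'Q')
  sorted[1] = PQrRQ$qRPqrQr  (last char: 'r')
  sorted[2] = PqrQrPQrRQ$qR  (last char: 'R')
  sorted[3] = Q$qRPqrQrPQrR  (last char: 'R')
  sorted[4] = QrPQrRQ$qRPqr  (last char: 'r')
  sorted[5] = QrRQ$qRPqrQrP  (last char: 'P')
  sorted[6] = RPqrQrPQrRQ$q  (last char: 'q')
  sorted[7] = RQ$qRPqrQrPQr  (last char: 'r')
  sorted[8] = qRPqrQrPQrRQ$  (last char: '$')
  sorted[9] = qrQrPQrRQ$qRP  (last char: 'P')
  sorted[10] = rPQrRQ$qRPqrQ  (last char: 'Q')
  sorted[11] = rQrPQrRQ$qRPq  (last char: 'q')
  sorted[12] = rRQ$qRPqrQrPQ  (last char: 'Q')
Last column: QrRRrPqr$PQqQ
Original string S is at sorted index 8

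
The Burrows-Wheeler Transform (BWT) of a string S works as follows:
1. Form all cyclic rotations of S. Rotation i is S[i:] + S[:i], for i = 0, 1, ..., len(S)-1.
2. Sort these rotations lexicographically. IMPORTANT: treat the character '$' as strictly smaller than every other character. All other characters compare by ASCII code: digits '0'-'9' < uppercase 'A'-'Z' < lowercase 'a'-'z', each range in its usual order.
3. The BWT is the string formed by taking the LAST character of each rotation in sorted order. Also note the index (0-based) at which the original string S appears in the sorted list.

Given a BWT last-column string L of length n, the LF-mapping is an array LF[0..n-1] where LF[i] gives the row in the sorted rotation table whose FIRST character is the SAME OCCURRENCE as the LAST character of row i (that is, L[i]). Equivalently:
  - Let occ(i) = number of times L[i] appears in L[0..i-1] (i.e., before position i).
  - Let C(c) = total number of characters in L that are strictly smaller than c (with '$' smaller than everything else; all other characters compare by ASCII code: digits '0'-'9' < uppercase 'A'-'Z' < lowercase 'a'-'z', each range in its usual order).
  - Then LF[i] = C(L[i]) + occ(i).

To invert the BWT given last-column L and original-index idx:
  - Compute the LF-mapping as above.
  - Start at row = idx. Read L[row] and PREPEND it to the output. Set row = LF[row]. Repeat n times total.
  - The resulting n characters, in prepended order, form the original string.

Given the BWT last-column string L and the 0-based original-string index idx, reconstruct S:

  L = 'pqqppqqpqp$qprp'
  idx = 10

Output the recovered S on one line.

LF mapping: 1 8 9 2 3 10 11 4 12 5 0 13 6 14 7
Walk LF starting at row 10, prepending L[row]:
  step 1: row=10, L[10]='$', prepend. Next row=LF[10]=0
  step 2: row=0, L[0]='p', prepend. Next row=LF[0]=1
  step 3: row=1, L[1]='q', prepend. Next row=LF[1]=8
  step 4: row=8, L[8]='q', prepend. Next row=LF[8]=12
  step 5: row=12, L[12]='p', prepend. Next row=LF[12]=6
  step 6: row=6, L[6]='q', prepend. Next row=LF[6]=11
  step 7: row=11, L[11]='q', prepend. Next row=LF[11]=13
  step 8: row=13, L[13]='r', prepend. Next row=LF[13]=14
  step 9: row=14, L[14]='p', prepend. Next row=LF[14]=7
  step 10: row=7, L[7]='p', prepend. Next row=LF[7]=4
  step 11: row=4, L[4]='p', prepend. Next row=LF[4]=3
  step 12: row=3, L[3]='p', prepend. Next row=LF[3]=2
  step 13: row=2, L[2]='q', prepend. Next row=LF[2]=9
  step 14: row=9, L[9]='p', prepend. Next row=LF[9]=5
  step 15: row=5, L[5]='q', prepend. Next row=LF[5]=10
Reversed output: qpqpppprqqpqqp$

Answer: qpqpppprqqpqqp$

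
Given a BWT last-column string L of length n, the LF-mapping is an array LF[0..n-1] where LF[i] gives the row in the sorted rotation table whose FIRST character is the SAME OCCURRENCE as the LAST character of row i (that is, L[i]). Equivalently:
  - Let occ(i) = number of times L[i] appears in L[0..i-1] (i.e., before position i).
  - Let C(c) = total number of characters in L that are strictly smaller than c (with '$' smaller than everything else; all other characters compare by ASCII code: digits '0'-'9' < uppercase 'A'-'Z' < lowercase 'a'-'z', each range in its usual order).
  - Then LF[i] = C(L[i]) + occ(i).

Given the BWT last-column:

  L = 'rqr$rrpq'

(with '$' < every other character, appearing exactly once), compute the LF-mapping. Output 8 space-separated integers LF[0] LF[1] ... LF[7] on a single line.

Char counts: '$':1, 'p':1, 'q':2, 'r':4
C (first-col start): C('$')=0, C('p')=1, C('q')=2, C('r')=4
L[0]='r': occ=0, LF[0]=C('r')+0=4+0=4
L[1]='q': occ=0, LF[1]=C('q')+0=2+0=2
L[2]='r': occ=1, LF[2]=C('r')+1=4+1=5
L[3]='$': occ=0, LF[3]=C('$')+0=0+0=0
L[4]='r': occ=2, LF[4]=C('r')+2=4+2=6
L[5]='r': occ=3, LF[5]=C('r')+3=4+3=7
L[6]='p': occ=0, LF[6]=C('p')+0=1+0=1
L[7]='q': occ=1, LF[7]=C('q')+1=2+1=3

Answer: 4 2 5 0 6 7 1 3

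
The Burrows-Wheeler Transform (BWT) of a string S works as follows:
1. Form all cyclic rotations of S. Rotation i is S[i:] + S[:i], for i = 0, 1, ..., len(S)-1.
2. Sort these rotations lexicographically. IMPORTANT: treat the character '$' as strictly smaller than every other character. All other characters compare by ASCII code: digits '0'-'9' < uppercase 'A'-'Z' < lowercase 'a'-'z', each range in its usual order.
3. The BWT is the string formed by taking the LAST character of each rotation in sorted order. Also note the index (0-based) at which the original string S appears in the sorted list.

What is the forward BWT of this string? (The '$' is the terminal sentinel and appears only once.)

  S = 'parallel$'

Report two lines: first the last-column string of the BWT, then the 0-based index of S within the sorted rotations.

All 9 rotations (rotation i = S[i:]+S[:i]):
  rot[0] = parallel$
  rot[1] = arallel$p
  rot[2] = rallel$pa
  rot[3] = allel$par
  rot[4] = llel$para
  rot[5] = lel$paral
  rot[6] = el$parall
  rot[7] = l$paralle
  rot[8] = $parallel
Sorted (with $ < everything):
  sorted[0] = $parallel  (last char: 'l')
  sorted[1] = allel$par  (last char: 'r')
  sorted[2] = arallel$p  (last char: 'p')
  sorted[3] = el$parall  (last char: 'l')
  sorted[4] = l$paralle  (last char: 'e')
  sorted[5] = lel$paral  (last char: 'l')
  sorted[6] = llel$para  (last char: 'a')
  sorted[7] = parallel$  (last char: '$')
  sorted[8] = rallel$pa  (last char: 'a')
Last column: lrplela$a
Original string S is at sorted index 7

Answer: lrplela$a
7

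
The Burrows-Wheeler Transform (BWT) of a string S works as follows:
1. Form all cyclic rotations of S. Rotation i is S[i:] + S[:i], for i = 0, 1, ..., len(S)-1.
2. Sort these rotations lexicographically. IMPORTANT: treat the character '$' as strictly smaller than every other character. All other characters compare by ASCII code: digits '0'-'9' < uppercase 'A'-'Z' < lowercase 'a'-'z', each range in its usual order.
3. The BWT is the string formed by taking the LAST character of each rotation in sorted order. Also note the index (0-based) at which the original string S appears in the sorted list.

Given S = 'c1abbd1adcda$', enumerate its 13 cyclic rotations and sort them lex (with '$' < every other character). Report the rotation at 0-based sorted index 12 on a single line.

All 13 rotations (rotation i = S[i:]+S[:i]):
  rot[0] = c1abbd1adcda$
  rot[1] = 1abbd1adcda$c
  rot[2] = abbd1adcda$c1
  rot[3] = bbd1adcda$c1a
  rot[4] = bd1adcda$c1ab
  rot[5] = d1adcda$c1abb
  rot[6] = 1adcda$c1abbd
  rot[7] = adcda$c1abbd1
  rot[8] = dcda$c1abbd1a
  rot[9] = cda$c1abbd1ad
  rot[10] = da$c1abbd1adc
  rot[11] = a$c1abbd1adcd
  rot[12] = $c1abbd1adcda
Sorted (with $ < everything):
  sorted[0] = $c1abbd1adcda
  sorted[1] = 1abbd1adcda$c
  sorted[2] = 1adcda$c1abbd
  sorted[3] = a$c1abbd1adcd
  sorted[4] = abbd1adcda$c1
  sorted[5] = adcda$c1abbd1
  sorted[6] = bbd1adcda$c1a
  sorted[7] = bd1adcda$c1ab
  sorted[8] = c1abbd1adcda$
  sorted[9] = cda$c1abbd1ad
  sorted[10] = d1adcda$c1abb
  sorted[11] = da$c1abbd1adc
  sorted[12] = dcda$c1abbd1a
sorted[12] = dcda$c1abbd1a

Answer: dcda$c1abbd1a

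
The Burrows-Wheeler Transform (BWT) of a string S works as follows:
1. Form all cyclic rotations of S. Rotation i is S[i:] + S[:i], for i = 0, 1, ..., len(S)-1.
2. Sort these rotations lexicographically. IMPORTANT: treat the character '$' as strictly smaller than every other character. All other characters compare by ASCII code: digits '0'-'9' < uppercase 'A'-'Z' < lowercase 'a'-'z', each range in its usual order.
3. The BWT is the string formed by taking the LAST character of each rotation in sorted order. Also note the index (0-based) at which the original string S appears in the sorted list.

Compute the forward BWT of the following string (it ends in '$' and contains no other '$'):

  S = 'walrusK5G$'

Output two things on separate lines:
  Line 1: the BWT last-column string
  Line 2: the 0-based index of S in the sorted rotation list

All 10 rotations (rotation i = S[i:]+S[:i]):
  rot[0] = walrusK5G$
  rot[1] = alrusK5G$w
  rot[2] = lrusK5G$wa
  rot[3] = rusK5G$wal
  rot[4] = usK5G$walr
  rot[5] = sK5G$walru
  rot[6] = K5G$walrus
  rot[7] = 5G$walrusK
  rot[8] = G$walrusK5
  rot[9] = $walrusK5G
Sorted (with $ < everything):
  sorted[0] = $walrusK5G  (last char: 'G')
  sorted[1] = 5G$walrusK  (last char: 'K')
  sorted[2] = G$walrusK5  (last char: '5')
  sorted[3] = K5G$walrus  (last char: 's')
  sorted[4] = alrusK5G$w  (last char: 'w')
  sorted[5] = lrusK5G$wa  (last char: 'a')
  sorted[6] = rusK5G$wal  (last char: 'l')
  sorted[7] = sK5G$walru  (last char: 'u')
  sorted[8] = usK5G$walr  (last char: 'r')
  sorted[9] = walrusK5G$  (last char: '$')
Last column: GK5swalur$
Original string S is at sorted index 9

Answer: GK5swalur$
9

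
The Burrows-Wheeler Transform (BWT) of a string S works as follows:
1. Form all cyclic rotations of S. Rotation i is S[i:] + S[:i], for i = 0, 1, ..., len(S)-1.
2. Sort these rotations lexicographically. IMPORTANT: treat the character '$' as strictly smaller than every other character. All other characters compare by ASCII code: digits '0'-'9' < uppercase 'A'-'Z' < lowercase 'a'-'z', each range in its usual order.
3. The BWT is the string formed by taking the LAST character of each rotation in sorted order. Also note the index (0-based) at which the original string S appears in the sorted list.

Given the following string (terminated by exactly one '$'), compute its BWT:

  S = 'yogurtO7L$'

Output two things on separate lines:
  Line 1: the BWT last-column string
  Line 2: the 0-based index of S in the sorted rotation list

Answer: LO7toyurg$
9

Derivation:
All 10 rotations (rotation i = S[i:]+S[:i]):
  rot[0] = yogurtO7L$
  rot[1] = ogurtO7L$y
  rot[2] = gurtO7L$yo
  rot[3] = urtO7L$yog
  rot[4] = rtO7L$yogu
  rot[5] = tO7L$yogur
  rot[6] = O7L$yogurt
  rot[7] = 7L$yogurtO
  rot[8] = L$yogurtO7
  rot[9] = $yogurtO7L
Sorted (with $ < everything):
  sorted[0] = $yogurtO7L  (last char: 'L')
  sorted[1] = 7L$yogurtO  (last char: 'O')
  sorted[2] = L$yogurtO7  (last char: '7')
  sorted[3] = O7L$yogurt  (last char: 't')
  sorted[4] = gurtO7L$yo  (last char: 'o')
  sorted[5] = ogurtO7L$y  (last char: 'y')
  sorted[6] = rtO7L$yogu  (last char: 'u')
  sorted[7] = tO7L$yogur  (last char: 'r')
  sorted[8] = urtO7L$yog  (last char: 'g')
  sorted[9] = yogurtO7L$  (last char: '$')
Last column: LO7toyurg$
Original string S is at sorted index 9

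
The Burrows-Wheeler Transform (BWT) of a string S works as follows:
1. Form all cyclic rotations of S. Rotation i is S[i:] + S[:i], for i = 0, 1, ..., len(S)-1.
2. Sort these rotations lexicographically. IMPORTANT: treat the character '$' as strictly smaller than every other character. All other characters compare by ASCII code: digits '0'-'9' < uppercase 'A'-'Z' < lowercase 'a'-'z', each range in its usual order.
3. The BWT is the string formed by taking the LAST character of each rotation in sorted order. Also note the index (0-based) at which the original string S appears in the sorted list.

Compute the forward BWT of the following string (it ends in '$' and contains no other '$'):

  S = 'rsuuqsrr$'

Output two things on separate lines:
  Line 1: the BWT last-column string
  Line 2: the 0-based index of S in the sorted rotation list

All 9 rotations (rotation i = S[i:]+S[:i]):
  rot[0] = rsuuqsrr$
  rot[1] = suuqsrr$r
  rot[2] = uuqsrr$rs
  rot[3] = uqsrr$rsu
  rot[4] = qsrr$rsuu
  rot[5] = srr$rsuuq
  rot[6] = rr$rsuuqs
  rot[7] = r$rsuuqsr
  rot[8] = $rsuuqsrr
Sorted (with $ < everything):
  sorted[0] = $rsuuqsrr  (last char: 'r')
  sorted[1] = qsrr$rsuu  (last char: 'u')
  sorted[2] = r$rsuuqsr  (last char: 'r')
  sorted[3] = rr$rsuuqs  (last char: 's')
  sorted[4] = rsuuqsrr$  (last char: '$')
  sorted[5] = srr$rsuuq  (last char: 'q')
  sorted[6] = suuqsrr$r  (last char: 'r')
  sorted[7] = uqsrr$rsu  (last char: 'u')
  sorted[8] = uuqsrr$rs  (last char: 's')
Last column: rurs$qrus
Original string S is at sorted index 4

Answer: rurs$qrus
4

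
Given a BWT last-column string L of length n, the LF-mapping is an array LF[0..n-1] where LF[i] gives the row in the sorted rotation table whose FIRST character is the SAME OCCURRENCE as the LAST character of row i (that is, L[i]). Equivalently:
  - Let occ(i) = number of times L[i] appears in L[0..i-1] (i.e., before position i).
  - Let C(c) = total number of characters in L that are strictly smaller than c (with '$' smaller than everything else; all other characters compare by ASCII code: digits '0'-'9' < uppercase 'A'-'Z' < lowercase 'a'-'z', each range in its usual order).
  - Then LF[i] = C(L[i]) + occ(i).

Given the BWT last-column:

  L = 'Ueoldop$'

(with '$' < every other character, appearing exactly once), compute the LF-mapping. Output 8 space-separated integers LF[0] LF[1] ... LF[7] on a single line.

Answer: 1 3 5 4 2 6 7 0

Derivation:
Char counts: '$':1, 'U':1, 'd':1, 'e':1, 'l':1, 'o':2, 'p':1
C (first-col start): C('$')=0, C('U')=1, C('d')=2, C('e')=3, C('l')=4, C('o')=5, C('p')=7
L[0]='U': occ=0, LF[0]=C('U')+0=1+0=1
L[1]='e': occ=0, LF[1]=C('e')+0=3+0=3
L[2]='o': occ=0, LF[2]=C('o')+0=5+0=5
L[3]='l': occ=0, LF[3]=C('l')+0=4+0=4
L[4]='d': occ=0, LF[4]=C('d')+0=2+0=2
L[5]='o': occ=1, LF[5]=C('o')+1=5+1=6
L[6]='p': occ=0, LF[6]=C('p')+0=7+0=7
L[7]='$': occ=0, LF[7]=C('$')+0=0+0=0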